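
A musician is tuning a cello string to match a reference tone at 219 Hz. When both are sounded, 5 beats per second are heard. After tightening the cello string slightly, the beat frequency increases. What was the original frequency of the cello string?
224 Hz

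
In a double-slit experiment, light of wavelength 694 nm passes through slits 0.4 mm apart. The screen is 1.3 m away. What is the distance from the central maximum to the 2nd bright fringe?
y = mλL/d = 4.511 mm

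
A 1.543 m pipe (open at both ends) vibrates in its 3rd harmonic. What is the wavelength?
λₙ = 2L/n = 1.029 m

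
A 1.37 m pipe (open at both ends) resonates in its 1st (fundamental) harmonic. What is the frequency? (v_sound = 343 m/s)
fₙ = nv/(2L) = 125.2 Hz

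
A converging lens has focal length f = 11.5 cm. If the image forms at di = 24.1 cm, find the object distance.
1/do = 1/f − 1/di → do = 22 cm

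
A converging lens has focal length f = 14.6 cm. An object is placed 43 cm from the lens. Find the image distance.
1/di = 1/f − 1/do → di = 22.11 cm (real image)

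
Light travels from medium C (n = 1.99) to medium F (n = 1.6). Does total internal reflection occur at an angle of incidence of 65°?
θc = arcsin(n₂/n₁) = 53.52°; 65° > θc, so yes — total internal reflection.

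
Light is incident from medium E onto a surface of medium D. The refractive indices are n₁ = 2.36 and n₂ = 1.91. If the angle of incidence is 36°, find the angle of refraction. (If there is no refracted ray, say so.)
sin θ₂ = (n₁/n₂)·sin θ₁ = 0.7263 → θ₂ = 46.57°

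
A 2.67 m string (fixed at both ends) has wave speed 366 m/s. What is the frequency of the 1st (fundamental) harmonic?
fₙ = nv/(2L) = 68.54 Hz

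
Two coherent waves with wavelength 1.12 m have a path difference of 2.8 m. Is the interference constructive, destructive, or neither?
destructive — path difference = 2.5λ, an odd multiple of λ/2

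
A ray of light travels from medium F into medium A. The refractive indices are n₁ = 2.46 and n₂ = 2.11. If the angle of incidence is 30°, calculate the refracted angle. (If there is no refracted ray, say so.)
sin θ₂ = (n₁/n₂)·sin θ₁ = 0.5829 → θ₂ = 35.66°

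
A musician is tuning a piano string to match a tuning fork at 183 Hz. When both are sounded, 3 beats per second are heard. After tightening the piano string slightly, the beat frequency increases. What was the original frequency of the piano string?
186 Hz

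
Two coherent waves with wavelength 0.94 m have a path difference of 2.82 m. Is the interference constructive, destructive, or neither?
constructive — path difference = 3λ, a whole number of wavelengths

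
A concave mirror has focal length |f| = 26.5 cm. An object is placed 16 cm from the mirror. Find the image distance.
f = +26.5 cm (concave); 1/di = 1/f − 1/do → di = -40.38 cm (virtual image, behind mirror)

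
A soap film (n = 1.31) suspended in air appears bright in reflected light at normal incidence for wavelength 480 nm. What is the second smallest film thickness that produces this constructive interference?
2nt = (m − ½)λ with m = 2 → t = (m − ½)λ/(2n) = 274.8 nm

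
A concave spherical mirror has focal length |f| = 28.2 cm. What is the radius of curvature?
R = 2|f| = 56.4 cm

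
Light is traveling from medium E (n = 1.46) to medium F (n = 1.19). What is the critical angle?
θc = arcsin(n₂/n₁) = 54.59°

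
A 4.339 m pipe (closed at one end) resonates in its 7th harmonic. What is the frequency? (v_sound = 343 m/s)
fₙ = nv/(4L) = 138.3 Hz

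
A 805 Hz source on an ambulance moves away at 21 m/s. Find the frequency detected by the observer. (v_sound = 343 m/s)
f_obs = f·v/(v + v_s) = 758.6 Hz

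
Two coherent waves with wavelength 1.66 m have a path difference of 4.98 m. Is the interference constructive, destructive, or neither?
constructive — path difference = 3λ, a whole number of wavelengths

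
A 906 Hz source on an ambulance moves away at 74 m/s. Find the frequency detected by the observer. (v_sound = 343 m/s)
f_obs = f·v/(v + v_s) = 745.2 Hz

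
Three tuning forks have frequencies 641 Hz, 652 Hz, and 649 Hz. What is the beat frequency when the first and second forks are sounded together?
11 Hz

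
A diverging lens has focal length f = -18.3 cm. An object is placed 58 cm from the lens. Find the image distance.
1/di = 1/f − 1/do → di = -13.91 cm (virtual image)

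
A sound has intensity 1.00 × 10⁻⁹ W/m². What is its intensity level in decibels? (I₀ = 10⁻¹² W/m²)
β = 10·log₁₀(I/I₀) = 30 dB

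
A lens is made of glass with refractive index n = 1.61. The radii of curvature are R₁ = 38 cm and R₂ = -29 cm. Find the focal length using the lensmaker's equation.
1/f = (n − 1)(1/R₁ − 1/R₂) → f = 26.96 cm (converging lens)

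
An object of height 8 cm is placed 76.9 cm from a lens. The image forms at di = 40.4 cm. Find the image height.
hi = (-di/do) × ho = -4.203 cm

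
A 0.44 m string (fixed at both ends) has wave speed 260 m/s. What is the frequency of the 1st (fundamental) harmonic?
fₙ = nv/(2L) = 295.5 Hz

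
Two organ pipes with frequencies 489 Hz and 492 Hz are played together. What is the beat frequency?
3 Hz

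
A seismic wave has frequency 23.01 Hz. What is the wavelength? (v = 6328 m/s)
λ = v/f = 275 m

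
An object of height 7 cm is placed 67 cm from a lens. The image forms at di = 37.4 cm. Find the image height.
hi = (-di/do) × ho = -3.907 cm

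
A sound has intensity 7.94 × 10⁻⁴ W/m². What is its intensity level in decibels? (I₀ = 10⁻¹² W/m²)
β = 10·log₁₀(I/I₀) = 89 dB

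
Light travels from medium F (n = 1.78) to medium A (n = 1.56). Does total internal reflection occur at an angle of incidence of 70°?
θc = arcsin(n₂/n₁) = 61.21°; 70° > θc, so yes — total internal reflection.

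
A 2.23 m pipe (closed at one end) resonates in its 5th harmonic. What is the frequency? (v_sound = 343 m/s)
fₙ = nv/(4L) = 192.3 Hz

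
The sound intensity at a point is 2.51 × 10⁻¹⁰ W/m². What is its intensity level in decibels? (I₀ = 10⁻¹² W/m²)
β = 10·log₁₀(I/I₀) = 24 dB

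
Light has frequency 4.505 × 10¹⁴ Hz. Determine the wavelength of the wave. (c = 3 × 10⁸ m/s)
λ = c/f = 665.9 nm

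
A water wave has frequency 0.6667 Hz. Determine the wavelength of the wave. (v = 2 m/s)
λ = v/f = 3 m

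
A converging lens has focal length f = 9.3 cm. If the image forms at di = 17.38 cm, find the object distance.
1/do = 1/f − 1/di → do = 20 cm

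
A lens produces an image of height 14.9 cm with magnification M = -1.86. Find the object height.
ho = |hi|/|M| = 8.011 cm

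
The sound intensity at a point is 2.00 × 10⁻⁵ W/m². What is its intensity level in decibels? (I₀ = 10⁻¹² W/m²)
β = 10·log₁₀(I/I₀) = 73.01 dB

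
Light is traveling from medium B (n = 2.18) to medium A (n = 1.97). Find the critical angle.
θc = arcsin(n₂/n₁) = 64.64°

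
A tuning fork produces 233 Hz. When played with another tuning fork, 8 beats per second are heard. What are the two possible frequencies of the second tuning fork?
f₂ = 233 ± 8 Hz → 241 Hz or 225 Hz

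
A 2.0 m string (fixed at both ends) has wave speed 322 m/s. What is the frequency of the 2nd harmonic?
fₙ = nv/(2L) = 161 Hz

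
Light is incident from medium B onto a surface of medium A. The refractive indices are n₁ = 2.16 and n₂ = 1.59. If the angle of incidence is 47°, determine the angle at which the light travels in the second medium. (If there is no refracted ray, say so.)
sin θ₂ = (n₁/n₂)·sin θ₁ = 0.9935 → θ₂ = 83.48°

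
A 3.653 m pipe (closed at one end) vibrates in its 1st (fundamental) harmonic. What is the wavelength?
λₙ = 4L/n = 14.61 m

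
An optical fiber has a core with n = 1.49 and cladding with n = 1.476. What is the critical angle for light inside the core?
θc = arcsin(n_cladding/n_core) = 82.14°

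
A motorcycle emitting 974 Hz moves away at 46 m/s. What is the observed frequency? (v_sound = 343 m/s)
f_obs = f·v/(v + v_s) = 858.8 Hz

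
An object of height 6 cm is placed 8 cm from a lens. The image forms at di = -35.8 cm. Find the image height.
hi = (-di/do) × ho = 26.85 cm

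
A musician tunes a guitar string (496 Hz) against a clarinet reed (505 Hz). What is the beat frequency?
9 Hz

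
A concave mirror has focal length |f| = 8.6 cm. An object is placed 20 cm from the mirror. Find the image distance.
f = +8.6 cm (concave); 1/di = 1/f − 1/do → di = 15.09 cm (real image, in front of mirror)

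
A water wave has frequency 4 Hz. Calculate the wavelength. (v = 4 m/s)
λ = v/f = 1 m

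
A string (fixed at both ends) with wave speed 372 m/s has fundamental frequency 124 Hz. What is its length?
L = v/(2f₁) = 1.5 m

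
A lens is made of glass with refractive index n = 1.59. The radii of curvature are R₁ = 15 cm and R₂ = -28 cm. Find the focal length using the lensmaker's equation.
1/f = (n − 1)(1/R₁ − 1/R₂) → f = 16.55 cm (converging lens)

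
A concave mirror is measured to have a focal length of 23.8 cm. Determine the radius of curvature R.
R = 2|f| = 47.6 cm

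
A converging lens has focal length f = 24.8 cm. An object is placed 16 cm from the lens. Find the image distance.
1/di = 1/f − 1/do → di = -45.09 cm (virtual image)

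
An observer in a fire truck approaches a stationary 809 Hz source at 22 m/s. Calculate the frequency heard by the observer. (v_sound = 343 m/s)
f_obs = f·(v + v_o)/v = 860.9 Hz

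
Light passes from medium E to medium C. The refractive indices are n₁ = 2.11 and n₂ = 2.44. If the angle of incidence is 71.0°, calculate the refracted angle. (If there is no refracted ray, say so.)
sin θ₂ = (n₁/n₂)·sin θ₁ = 0.8176 → θ₂ = 54.85°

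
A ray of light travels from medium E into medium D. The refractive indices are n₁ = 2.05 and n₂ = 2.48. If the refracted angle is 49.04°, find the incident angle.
sin θ₁ = (n₂/n₁)·sin θ₂ → θ₁ = 66°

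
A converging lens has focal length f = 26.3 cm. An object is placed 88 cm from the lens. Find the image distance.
1/di = 1/f − 1/do → di = 37.51 cm (real image)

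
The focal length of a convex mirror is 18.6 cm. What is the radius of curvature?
R = 2|f| = 37.2 cm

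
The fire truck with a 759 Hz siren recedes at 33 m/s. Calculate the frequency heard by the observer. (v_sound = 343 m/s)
f_obs = f·v/(v + v_s) = 692.4 Hz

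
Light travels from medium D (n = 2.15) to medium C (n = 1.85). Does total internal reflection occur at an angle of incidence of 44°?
θc = arcsin(n₂/n₁) = 59.37°; 44° < θc, so no — the ray refracts.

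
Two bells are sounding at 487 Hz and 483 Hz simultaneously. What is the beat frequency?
4 Hz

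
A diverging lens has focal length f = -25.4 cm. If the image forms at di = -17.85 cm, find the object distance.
1/do = 1/f − 1/di → do = 60.05 cm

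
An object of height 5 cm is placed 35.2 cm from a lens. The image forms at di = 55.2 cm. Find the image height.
hi = (-di/do) × ho = -7.841 cm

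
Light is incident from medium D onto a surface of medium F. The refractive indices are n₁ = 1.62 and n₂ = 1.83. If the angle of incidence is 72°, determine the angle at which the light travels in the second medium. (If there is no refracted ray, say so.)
sin θ₂ = (n₁/n₂)·sin θ₁ = 0.8419 → θ₂ = 57.34°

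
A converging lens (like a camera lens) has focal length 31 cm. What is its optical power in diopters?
P = 1/f = 3.226 D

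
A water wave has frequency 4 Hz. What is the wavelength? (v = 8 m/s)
λ = v/f = 2 m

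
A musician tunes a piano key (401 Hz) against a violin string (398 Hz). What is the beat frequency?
3 Hz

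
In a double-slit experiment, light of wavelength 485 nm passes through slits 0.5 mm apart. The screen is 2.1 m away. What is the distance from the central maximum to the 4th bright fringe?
y = mλL/d = 8.148 mm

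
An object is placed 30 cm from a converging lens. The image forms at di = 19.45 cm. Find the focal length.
1/f = 1/do + 1/di → f = 11.8 cm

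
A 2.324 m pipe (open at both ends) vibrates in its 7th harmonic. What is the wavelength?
λₙ = 2L/n = 0.664 m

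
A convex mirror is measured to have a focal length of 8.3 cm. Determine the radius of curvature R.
R = 2|f| = 16.6 cm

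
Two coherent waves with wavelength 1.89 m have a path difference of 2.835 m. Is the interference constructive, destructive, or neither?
destructive — path difference = 1.5λ, an odd multiple of λ/2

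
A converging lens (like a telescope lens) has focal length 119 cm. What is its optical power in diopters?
P = 1/f = 0.8403 D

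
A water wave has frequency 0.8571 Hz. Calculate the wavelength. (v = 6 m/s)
λ = v/f = 7 m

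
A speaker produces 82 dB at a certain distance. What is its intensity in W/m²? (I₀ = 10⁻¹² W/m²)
I = I₀·10^(β/10) = 1.58 × 10⁻⁴ W/m²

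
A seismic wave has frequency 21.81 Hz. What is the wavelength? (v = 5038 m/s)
λ = v/f = 231 m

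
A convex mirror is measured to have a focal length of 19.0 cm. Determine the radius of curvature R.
R = 2|f| = 38 cm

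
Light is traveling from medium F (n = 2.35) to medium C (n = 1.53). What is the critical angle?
θc = arcsin(n₂/n₁) = 40.62°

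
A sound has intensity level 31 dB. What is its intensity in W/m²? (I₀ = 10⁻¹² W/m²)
I = I₀·10^(β/10) = 1.26 × 10⁻⁹ W/m²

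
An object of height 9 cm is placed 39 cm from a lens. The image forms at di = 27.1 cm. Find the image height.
hi = (-di/do) × ho = -6.254 cm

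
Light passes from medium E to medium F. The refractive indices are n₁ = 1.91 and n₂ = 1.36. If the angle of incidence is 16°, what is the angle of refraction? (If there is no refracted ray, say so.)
sin θ₂ = (n₁/n₂)·sin θ₁ = 0.3871 → θ₂ = 22.77°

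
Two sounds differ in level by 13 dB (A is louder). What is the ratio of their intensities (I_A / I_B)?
I_A/I_B = 10^(Δβ/10) = 19.95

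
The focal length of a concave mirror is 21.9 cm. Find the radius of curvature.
R = 2|f| = 43.8 cm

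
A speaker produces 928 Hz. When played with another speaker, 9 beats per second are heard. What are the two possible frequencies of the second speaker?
f₂ = 928 ± 9 Hz → 937 Hz or 919 Hz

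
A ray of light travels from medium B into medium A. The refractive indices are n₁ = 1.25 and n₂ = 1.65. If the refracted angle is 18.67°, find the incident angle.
sin θ₁ = (n₂/n₁)·sin θ₂ → θ₁ = 25°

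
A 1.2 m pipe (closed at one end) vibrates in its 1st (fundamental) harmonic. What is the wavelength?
λₙ = 4L/n = 4.8 m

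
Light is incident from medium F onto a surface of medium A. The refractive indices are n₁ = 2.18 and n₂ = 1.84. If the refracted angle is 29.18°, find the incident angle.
sin θ₁ = (n₂/n₁)·sin θ₂ → θ₁ = 24.3°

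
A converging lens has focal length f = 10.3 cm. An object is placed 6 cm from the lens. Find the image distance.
1/di = 1/f − 1/do → di = -14.37 cm (virtual image)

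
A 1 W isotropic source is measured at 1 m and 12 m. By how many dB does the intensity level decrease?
Δβ = 20·log₁₀(r₂/r₁) = 21.58 dB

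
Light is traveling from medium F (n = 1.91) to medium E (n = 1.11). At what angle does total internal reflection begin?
θc = arcsin(n₂/n₁) = 35.53°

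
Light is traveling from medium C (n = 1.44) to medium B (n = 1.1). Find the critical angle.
θc = arcsin(n₂/n₁) = 49.81°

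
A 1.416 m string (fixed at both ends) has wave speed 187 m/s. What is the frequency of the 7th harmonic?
fₙ = nv/(2L) = 462.2 Hz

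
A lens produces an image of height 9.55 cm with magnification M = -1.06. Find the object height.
ho = |hi|/|M| = 9.009 cm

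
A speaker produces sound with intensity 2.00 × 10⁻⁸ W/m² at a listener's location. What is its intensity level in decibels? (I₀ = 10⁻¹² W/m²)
β = 10·log₁₀(I/I₀) = 43.01 dB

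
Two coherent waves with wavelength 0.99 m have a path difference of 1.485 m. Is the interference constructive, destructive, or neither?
destructive — path difference = 1.5λ, an odd multiple of λ/2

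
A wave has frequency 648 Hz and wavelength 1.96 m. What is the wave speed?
v = fλ = 1270 m/s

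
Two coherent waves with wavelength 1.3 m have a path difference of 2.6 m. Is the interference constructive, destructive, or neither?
constructive — path difference = 2λ, a whole number of wavelengths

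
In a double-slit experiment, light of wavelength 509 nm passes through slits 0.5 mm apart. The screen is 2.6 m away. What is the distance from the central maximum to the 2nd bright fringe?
y = mλL/d = 5.294 mm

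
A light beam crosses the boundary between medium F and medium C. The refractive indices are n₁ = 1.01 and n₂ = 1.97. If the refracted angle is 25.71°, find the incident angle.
sin θ₁ = (n₂/n₁)·sin θ₂ → θ₁ = 57.8°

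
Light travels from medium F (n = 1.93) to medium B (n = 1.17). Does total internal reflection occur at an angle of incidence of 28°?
θc = arcsin(n₂/n₁) = 37.32°; 28° < θc, so no — the ray refracts.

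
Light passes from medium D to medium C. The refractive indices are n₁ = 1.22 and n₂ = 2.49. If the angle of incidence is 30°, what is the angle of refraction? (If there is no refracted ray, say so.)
sin θ₂ = (n₁/n₂)·sin θ₁ = 0.245 → θ₂ = 14.18°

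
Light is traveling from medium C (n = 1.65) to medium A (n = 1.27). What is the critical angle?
θc = arcsin(n₂/n₁) = 50.33°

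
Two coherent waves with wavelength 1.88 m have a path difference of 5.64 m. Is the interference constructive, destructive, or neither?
constructive — path difference = 3λ, a whole number of wavelengths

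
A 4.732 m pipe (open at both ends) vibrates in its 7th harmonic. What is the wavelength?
λₙ = 2L/n = 1.352 m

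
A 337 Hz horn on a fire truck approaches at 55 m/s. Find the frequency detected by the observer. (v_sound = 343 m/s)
f_obs = f·v/(v − v_s) = 401.4 Hz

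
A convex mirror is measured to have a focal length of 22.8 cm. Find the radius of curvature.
R = 2|f| = 45.6 cm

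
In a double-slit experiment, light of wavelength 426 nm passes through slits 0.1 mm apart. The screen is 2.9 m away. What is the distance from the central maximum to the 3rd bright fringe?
y = mλL/d = 37.06 mm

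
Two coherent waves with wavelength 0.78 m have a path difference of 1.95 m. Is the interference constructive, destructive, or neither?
destructive — path difference = 2.5λ, an odd multiple of λ/2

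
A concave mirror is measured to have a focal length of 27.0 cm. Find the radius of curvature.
R = 2|f| = 54 cm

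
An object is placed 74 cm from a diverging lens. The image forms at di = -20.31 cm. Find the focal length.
1/f = 1/do + 1/di → f = -27.99 cm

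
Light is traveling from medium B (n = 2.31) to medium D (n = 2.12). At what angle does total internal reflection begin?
θc = arcsin(n₂/n₁) = 66.6°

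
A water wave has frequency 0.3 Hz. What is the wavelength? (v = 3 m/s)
λ = v/f = 10 m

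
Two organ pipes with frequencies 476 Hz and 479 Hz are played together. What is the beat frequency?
3 Hz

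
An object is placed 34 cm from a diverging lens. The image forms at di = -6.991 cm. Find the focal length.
1/f = 1/do + 1/di → f = -8.801 cm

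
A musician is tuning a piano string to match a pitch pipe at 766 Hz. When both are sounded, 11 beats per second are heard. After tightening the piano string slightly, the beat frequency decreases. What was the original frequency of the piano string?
755 Hz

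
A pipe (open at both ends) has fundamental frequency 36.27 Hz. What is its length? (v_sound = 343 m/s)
L = v/(2f₁) = 4.728 m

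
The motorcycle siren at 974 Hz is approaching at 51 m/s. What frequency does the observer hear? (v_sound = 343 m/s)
f_obs = f·v/(v − v_s) = 1144 Hz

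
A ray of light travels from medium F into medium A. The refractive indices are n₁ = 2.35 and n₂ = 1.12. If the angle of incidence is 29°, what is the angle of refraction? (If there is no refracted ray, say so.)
sin θ₂ = (n₁/n₂)·sin θ₁ = 1.017 > 1, so there is no refracted ray — the light undergoes total internal reflection.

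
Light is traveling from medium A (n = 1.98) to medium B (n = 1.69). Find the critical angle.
θc = arcsin(n₂/n₁) = 58.6°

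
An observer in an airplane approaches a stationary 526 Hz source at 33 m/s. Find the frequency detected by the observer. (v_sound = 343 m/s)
f_obs = f·(v + v_o)/v = 576.6 Hz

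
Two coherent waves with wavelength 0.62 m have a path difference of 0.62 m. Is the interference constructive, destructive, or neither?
constructive — path difference = 1λ, a whole number of wavelengths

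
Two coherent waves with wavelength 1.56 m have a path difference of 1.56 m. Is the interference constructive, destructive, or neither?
constructive — path difference = 1λ, a whole number of wavelengths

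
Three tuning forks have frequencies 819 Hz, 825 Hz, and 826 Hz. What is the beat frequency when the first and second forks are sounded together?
6 Hz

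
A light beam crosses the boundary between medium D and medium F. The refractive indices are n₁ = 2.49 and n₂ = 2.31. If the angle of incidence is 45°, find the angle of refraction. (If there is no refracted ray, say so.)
sin θ₂ = (n₁/n₂)·sin θ₁ = 0.7622 → θ₂ = 49.66°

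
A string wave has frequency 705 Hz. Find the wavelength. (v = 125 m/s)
λ = v/f = 0.1773 m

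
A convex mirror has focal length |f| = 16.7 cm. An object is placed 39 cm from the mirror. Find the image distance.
f = −16.7 cm (convex); 1/di = 1/f − 1/do → di = -11.69 cm (virtual image, behind mirror)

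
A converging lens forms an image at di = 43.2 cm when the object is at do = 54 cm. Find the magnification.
M = −di/do = -0.8 (inverted image)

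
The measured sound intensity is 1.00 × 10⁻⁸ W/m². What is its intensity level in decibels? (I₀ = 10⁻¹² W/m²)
β = 10·log₁₀(I/I₀) = 40 dB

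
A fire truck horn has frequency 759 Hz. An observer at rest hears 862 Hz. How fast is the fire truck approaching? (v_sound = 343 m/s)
v_s = v·(1 − f/f_obs) = 40.98 m/s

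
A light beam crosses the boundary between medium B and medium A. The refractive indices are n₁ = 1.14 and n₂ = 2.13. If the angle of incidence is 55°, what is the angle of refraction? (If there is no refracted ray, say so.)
sin θ₂ = (n₁/n₂)·sin θ₁ = 0.4384 → θ₂ = 26°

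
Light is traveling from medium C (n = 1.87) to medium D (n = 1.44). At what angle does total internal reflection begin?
θc = arcsin(n₂/n₁) = 50.36°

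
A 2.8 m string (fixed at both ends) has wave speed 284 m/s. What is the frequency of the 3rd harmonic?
fₙ = nv/(2L) = 152.1 Hz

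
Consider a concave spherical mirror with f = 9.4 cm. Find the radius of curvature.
R = 2|f| = 18.8 cm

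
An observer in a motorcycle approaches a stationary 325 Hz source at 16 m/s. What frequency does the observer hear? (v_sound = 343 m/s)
f_obs = f·(v + v_o)/v = 340.2 Hz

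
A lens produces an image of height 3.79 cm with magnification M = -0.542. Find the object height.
ho = |hi|/|M| = 6.993 cm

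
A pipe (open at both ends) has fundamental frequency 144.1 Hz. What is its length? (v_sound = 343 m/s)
L = v/(2f₁) = 1.19 m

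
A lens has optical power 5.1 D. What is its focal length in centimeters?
f = 1/P = 19.61 cm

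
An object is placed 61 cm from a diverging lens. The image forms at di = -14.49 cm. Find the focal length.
1/f = 1/do + 1/di → f = -19 cm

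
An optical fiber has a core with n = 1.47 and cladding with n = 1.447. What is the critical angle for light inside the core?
θc = arcsin(n_cladding/n_core) = 79.85°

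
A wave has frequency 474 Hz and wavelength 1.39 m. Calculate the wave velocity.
v = fλ = 658.9 m/s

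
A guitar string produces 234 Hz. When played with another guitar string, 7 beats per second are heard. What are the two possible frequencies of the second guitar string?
f₂ = 234 ± 7 Hz → 241 Hz or 227 Hz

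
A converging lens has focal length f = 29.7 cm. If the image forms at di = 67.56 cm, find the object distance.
1/do = 1/f − 1/di → do = 53 cm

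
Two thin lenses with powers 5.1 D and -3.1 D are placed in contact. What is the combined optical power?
P_total = P₁ + P₂ = 2.0 D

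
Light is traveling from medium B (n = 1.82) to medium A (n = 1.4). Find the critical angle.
θc = arcsin(n₂/n₁) = 50.28°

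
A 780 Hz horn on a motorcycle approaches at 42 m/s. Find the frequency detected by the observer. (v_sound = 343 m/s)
f_obs = f·v/(v − v_s) = 888.8 Hz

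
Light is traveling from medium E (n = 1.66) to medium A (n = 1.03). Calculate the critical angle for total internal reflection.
θc = arcsin(n₂/n₁) = 38.35°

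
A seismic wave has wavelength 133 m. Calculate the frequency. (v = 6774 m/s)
f = v/λ = 50.93 Hz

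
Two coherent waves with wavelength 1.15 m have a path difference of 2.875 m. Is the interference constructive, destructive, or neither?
destructive — path difference = 2.5λ, an odd multiple of λ/2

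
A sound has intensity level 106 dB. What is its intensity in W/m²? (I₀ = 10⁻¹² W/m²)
I = I₀·10^(β/10) = 3.98 × 10⁻² W/m²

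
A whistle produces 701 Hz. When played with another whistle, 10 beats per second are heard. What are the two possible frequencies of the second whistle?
f₂ = 701 ± 10 Hz → 711 Hz or 691 Hz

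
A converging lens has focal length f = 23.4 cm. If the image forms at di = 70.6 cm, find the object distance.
1/do = 1/f − 1/di → do = 35 cm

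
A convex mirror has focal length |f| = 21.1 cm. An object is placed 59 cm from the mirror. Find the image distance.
f = −21.1 cm (convex); 1/di = 1/f − 1/do → di = -15.54 cm (virtual image, behind mirror)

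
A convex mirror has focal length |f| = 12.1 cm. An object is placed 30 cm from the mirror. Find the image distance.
f = −12.1 cm (convex); 1/di = 1/f − 1/do → di = -8.622 cm (virtual image, behind mirror)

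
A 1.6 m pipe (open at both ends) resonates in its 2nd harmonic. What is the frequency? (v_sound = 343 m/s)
fₙ = nv/(2L) = 214.4 Hz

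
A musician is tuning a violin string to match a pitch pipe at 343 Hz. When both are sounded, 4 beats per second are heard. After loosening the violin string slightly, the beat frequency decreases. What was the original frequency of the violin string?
347 Hz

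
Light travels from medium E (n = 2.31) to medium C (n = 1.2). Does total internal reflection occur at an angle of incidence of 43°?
θc = arcsin(n₂/n₁) = 31.3°; 43° > θc, so yes — total internal reflection.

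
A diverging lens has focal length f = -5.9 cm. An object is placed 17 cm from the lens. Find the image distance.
1/di = 1/f − 1/do → di = -4.38 cm (virtual image)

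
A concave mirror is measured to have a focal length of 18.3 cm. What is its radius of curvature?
R = 2|f| = 36.6 cm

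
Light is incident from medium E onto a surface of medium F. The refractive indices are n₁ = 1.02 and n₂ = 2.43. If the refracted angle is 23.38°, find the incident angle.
sin θ₁ = (n₂/n₁)·sin θ₂ → θ₁ = 70.98°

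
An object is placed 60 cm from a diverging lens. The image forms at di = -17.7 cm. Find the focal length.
1/f = 1/do + 1/di → f = -25.11 cm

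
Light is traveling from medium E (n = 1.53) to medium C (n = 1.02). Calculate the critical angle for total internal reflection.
θc = arcsin(n₂/n₁) = 41.81°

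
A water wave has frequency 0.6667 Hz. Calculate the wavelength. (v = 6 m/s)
λ = v/f = 9 m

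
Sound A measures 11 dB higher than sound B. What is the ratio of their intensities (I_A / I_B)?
I_A/I_B = 10^(Δβ/10) = 12.59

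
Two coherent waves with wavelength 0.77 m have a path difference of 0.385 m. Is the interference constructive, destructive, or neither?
destructive — path difference = 0.5λ, an odd multiple of λ/2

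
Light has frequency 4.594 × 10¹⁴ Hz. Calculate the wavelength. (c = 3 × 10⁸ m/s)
λ = c/f = 653 nm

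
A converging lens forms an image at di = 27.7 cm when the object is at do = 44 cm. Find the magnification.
M = −di/do = -0.6295 (inverted image)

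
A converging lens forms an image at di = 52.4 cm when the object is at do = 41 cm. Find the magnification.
M = −di/do = -1.278 (inverted image)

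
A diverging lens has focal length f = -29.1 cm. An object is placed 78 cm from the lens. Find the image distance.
1/di = 1/f − 1/do → di = -21.19 cm (virtual image)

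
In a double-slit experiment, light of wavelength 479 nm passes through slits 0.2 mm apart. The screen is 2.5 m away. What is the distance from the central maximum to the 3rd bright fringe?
y = mλL/d = 17.96 mm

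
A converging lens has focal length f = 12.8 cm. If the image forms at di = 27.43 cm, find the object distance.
1/do = 1/f − 1/di → do = 24 cm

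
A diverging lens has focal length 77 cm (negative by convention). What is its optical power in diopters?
P = 1/f = -1.299 D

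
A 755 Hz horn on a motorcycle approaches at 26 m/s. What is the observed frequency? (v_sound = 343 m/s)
f_obs = f·v/(v − v_s) = 816.9 Hz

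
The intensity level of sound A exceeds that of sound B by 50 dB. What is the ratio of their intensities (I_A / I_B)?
I_A/I_B = 10^(Δβ/10) = 100000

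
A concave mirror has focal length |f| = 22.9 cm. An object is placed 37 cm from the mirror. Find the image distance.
f = +22.9 cm (concave); 1/di = 1/f − 1/do → di = 60.09 cm (real image, in front of mirror)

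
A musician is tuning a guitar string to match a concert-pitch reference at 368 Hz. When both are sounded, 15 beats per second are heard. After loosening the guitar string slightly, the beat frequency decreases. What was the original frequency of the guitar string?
383 Hz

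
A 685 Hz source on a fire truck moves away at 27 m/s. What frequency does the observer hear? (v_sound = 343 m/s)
f_obs = f·v/(v + v_s) = 635 Hz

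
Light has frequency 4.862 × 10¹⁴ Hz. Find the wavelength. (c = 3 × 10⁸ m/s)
λ = c/f = 617 nm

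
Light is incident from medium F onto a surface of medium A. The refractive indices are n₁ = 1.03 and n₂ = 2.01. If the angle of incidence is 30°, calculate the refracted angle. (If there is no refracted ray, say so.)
sin θ₂ = (n₁/n₂)·sin θ₁ = 0.2562 → θ₂ = 14.85°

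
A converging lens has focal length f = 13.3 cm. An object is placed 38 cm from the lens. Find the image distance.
1/di = 1/f − 1/do → di = 20.46 cm (real image)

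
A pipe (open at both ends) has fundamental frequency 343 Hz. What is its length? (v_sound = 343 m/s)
L = v/(2f₁) = 0.5 m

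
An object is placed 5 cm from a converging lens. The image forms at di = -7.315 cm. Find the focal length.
1/f = 1/do + 1/di → f = 15.8 cm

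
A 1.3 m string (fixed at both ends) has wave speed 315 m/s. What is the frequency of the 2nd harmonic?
fₙ = nv/(2L) = 242.3 Hz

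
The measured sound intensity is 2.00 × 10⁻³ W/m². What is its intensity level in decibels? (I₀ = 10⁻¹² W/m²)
β = 10·log₁₀(I/I₀) = 93.01 dB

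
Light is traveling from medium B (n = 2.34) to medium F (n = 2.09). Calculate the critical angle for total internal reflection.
θc = arcsin(n₂/n₁) = 63.27°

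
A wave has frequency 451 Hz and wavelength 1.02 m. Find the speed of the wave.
v = fλ = 460 m/s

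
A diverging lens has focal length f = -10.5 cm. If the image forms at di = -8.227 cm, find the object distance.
1/do = 1/f − 1/di → do = 38 cm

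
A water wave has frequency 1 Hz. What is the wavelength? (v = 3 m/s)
λ = v/f = 3 m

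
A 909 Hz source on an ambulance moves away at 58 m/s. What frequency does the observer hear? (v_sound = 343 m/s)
f_obs = f·v/(v + v_s) = 777.5 Hz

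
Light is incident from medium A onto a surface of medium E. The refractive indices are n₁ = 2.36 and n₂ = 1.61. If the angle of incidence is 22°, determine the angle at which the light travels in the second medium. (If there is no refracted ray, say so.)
sin θ₂ = (n₁/n₂)·sin θ₁ = 0.5491 → θ₂ = 33.31°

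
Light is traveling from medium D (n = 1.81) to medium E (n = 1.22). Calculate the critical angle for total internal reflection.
θc = arcsin(n₂/n₁) = 42.38°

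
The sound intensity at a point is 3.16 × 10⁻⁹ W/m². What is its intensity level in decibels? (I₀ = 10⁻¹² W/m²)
β = 10·log₁₀(I/I₀) = 35 dB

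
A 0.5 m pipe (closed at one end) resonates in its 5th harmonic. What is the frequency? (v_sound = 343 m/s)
fₙ = nv/(4L) = 857.5 Hz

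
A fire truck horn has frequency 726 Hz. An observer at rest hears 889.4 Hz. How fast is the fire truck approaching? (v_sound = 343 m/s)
v_s = v·(1 − f/f_obs) = 63.02 m/s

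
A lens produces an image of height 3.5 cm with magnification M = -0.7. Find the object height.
ho = |hi|/|M| = 5 cm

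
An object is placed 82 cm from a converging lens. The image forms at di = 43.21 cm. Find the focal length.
1/f = 1/do + 1/di → f = 28.3 cm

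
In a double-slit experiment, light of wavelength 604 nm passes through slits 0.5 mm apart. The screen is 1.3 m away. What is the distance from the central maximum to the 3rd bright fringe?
y = mλL/d = 4.711 mm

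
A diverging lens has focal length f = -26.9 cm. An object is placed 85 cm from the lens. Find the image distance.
1/di = 1/f − 1/do → di = -20.43 cm (virtual image)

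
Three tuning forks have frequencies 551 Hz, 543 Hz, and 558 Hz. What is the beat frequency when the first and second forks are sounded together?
8 Hz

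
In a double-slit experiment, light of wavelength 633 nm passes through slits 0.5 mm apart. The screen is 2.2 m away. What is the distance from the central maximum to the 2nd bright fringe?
y = mλL/d = 5.57 mm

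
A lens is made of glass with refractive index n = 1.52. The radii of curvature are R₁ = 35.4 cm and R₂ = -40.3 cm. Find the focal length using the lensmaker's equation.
1/f = (n − 1)(1/R₁ − 1/R₂) → f = 36.24 cm (converging lens)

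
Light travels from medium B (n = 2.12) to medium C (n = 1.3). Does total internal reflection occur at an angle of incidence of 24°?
θc = arcsin(n₂/n₁) = 37.82°; 24° < θc, so no — the ray refracts.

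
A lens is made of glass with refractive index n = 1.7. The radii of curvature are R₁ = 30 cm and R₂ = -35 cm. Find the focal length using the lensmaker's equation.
1/f = (n − 1)(1/R₁ − 1/R₂) → f = 23.08 cm (converging lens)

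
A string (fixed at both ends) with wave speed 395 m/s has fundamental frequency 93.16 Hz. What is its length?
L = v/(2f₁) = 2.12 m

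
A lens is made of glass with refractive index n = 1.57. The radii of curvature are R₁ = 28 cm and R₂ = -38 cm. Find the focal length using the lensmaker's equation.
1/f = (n − 1)(1/R₁ − 1/R₂) → f = 28.28 cm (converging lens)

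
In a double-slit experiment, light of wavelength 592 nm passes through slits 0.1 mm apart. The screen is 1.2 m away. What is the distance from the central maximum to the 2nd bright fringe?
y = mλL/d = 14.21 mm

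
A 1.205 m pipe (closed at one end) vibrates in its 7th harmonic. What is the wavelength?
λₙ = 4L/n = 0.6886 m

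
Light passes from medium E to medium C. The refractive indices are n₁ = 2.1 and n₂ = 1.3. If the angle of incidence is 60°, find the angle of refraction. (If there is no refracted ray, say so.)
sin θ₂ = (n₁/n₂)·sin θ₁ = 1.399 > 1, so there is no refracted ray — the light undergoes total internal reflection.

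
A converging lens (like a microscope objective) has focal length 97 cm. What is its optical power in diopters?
P = 1/f = 1.031 D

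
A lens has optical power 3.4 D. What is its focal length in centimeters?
f = 1/P = 29.41 cm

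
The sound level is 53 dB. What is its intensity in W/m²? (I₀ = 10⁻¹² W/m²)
I = I₀·10^(β/10) = 2.00 × 10⁻⁷ W/m²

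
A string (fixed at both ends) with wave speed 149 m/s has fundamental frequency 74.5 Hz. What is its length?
L = v/(2f₁) = 1 m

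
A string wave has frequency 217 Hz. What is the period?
T = 1/f = 0.004608 s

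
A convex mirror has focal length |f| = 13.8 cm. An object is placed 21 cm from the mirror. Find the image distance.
f = −13.8 cm (convex); 1/di = 1/f − 1/do → di = -8.328 cm (virtual image, behind mirror)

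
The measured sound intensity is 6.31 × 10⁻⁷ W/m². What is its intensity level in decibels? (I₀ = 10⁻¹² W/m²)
β = 10·log₁₀(I/I₀) = 58 dB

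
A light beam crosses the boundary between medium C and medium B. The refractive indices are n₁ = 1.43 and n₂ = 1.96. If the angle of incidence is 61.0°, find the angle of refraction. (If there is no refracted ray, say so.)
sin θ₂ = (n₁/n₂)·sin θ₁ = 0.6381 → θ₂ = 39.65°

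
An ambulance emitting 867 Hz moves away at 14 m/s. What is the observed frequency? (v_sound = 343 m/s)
f_obs = f·v/(v + v_s) = 833 Hz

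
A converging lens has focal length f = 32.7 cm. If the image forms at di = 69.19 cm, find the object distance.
1/do = 1/f − 1/di → do = 62 cm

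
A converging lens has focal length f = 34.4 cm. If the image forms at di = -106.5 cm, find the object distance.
1/do = 1/f − 1/di → do = 26 cm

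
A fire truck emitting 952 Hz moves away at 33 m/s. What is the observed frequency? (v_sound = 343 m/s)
f_obs = f·v/(v + v_s) = 868.4 Hz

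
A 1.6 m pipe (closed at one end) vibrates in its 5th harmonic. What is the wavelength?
λₙ = 4L/n = 1.28 m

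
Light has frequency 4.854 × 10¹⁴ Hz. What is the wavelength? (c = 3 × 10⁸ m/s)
λ = c/f = 618 nm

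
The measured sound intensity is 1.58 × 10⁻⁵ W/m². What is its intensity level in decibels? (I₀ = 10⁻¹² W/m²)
β = 10·log₁₀(I/I₀) = 71.99 dB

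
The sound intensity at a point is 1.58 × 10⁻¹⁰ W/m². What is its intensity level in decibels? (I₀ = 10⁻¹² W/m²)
β = 10·log₁₀(I/I₀) = 21.99 dB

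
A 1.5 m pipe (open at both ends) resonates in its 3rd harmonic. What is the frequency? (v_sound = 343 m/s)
fₙ = nv/(2L) = 343 Hz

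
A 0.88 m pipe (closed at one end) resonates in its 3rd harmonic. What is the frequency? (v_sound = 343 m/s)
fₙ = nv/(4L) = 292.3 Hz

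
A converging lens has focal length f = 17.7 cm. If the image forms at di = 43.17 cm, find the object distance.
1/do = 1/f − 1/di → do = 30 cm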